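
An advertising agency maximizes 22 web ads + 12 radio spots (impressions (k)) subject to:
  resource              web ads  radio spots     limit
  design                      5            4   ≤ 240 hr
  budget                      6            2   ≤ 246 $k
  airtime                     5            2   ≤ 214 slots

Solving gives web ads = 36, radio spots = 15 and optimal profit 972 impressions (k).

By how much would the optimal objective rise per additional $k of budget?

At the optimum: design uses 240 of 240 (binding); budget uses 246 of 246 (binding); airtime uses 210 of 214 (slack = 4).
Since airtime is not tight, its dual is 0.
Dual feasibility on the basic columns requires 5·y_design + 6·y_budget = 22, 4·y_design + 2·y_budget = 12.
Solving: y_design = 2, y_budget = 2.
Shadow price of budget = 2.

2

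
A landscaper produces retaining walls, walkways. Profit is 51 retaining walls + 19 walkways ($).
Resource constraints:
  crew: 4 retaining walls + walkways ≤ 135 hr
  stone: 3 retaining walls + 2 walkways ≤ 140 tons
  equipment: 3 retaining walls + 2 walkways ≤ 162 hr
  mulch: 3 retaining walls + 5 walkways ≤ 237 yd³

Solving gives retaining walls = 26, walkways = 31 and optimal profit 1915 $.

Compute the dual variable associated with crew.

Binding: crew and stone. Non-binding: equipment (22 unused), mulch (4 unused).
By complementary slackness, y = 0 for the non-binding constraints.
From A_Bᵀ y = c: 4·y_crew + 3·y_stone = 51; 1·y_crew + 2·y_stone = 19.
This yields shadow prices y_crew = 9, y_stone = 5.
Shadow price of crew = 9.

9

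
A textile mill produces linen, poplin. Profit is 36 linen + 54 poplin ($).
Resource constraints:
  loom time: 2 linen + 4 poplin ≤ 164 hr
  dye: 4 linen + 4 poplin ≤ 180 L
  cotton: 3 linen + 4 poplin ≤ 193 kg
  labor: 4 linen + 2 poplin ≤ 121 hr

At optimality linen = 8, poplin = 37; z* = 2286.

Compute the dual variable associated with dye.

4.5

Check each constraint at x*: loom time 164/164 (tight); dye 180/180 (tight); cotton 172/193 (slack 21); labor 106/121 (slack 15).
Slack constraints have shadow price 0 (complementary slackness).
From A_Bᵀ y = c: 2·y_loom time + 4·y_dye = 36; 4·y_loom time + 4·y_dye = 54.
This yields shadow prices y_loom time = 9, y_dye = 4.5.
Shadow price of dye = 4.5.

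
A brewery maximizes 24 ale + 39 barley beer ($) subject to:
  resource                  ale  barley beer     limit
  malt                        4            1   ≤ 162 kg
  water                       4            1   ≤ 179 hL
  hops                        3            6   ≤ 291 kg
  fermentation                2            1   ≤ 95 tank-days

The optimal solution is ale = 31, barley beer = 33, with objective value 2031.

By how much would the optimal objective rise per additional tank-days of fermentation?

Check each constraint at x*: malt 157/162 (slack 5); water 157/179 (slack 22); hops 291/291 (tight); fermentation 95/95 (tight).
By complementary slackness, y = 0 for the non-binding constraints.
The binding rows give the dual system: 3·y_hops + 2·y_fermentation = 24 and 6·y_hops + 1·y_fermentation = 39.
→ y_hops = 6 and y_fermentation = 3.
Shadow price of fermentation = 3.

3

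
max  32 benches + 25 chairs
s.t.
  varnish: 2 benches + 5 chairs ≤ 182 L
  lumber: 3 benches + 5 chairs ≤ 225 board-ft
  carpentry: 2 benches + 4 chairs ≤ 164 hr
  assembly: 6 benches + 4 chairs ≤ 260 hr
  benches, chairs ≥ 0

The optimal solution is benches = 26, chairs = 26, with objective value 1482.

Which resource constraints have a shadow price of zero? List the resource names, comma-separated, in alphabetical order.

varnish: 182/182 (binding)
lumber: 208/225 (slack 17)
carpentry: 156/164 (slack 8)
assembly: 260/260 (binding)
By complementary slackness, a constraint with positive slack has shadow price 0 → carpentry, lumber.

carpentry, lumber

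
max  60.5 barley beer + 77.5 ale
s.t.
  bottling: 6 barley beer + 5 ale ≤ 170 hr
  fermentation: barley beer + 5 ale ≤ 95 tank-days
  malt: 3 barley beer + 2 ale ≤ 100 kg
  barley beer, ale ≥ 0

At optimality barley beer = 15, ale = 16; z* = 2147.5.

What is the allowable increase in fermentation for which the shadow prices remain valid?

75

Binding constraints: bottling, fermentation. The basis is B = [[6,5],[1,5]] with det 25.
Per unit increase in fermentation, x* moves by d = (-0.2, 0.24).
The basis stays optimal until barley beer reaches 0; allowable increase = 75 tank-days.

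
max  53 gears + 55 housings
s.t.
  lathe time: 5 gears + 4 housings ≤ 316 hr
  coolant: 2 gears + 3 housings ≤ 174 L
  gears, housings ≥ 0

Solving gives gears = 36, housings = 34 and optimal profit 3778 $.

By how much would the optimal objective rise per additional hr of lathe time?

7

At the optimum: lathe time uses 316 of 316 (binding); coolant uses 174 of 174 (binding).
The binding rows give the dual system: 5·y_lathe time + 2·y_coolant = 53 and 4·y_lathe time + 3·y_coolant = 55.
→ y_lathe time = 7 and y_coolant = 9.
Shadow price of lathe time = 7.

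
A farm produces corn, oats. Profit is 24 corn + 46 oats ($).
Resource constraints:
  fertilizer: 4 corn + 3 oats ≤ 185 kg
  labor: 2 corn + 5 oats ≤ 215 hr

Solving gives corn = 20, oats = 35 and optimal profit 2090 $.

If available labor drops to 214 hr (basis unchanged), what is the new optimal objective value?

At the optimum: fertilizer uses 185 of 185 (binding); labor uses 215 of 215 (binding).
The binding rows give the dual system: 4·y_fertilizer + 2·y_labor = 24 and 3·y_fertilizer + 5·y_labor = 46.
→ y_fertilizer = 2 and y_labor = 8.
Δz = y_labor·Δb = 8 × (-1) = -8, so new z* = 2090 − 8 = 2082.

2082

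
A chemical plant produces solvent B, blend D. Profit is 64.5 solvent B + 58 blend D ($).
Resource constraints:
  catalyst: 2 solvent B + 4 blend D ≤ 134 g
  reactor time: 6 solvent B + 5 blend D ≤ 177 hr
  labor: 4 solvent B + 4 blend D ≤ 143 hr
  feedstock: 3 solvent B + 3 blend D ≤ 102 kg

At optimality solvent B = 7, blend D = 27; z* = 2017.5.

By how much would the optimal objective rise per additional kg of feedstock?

At the optimum: catalyst uses 122 of 134 (slack = 12); reactor time uses 177 of 177 (binding); labor uses 136 of 143 (slack = 7); feedstock uses 102 of 102 (binding).
By complementary slackness, y = 0 for the non-binding constraints.
The binding rows give the dual system: 6·y_reactor time + 3·y_feedstock = 64.5 and 5·y_reactor time + 3·y_feedstock = 58.
This yields shadow prices y_reactor time = 6.5, y_feedstock = 8.5.
Shadow price of feedstock = 8.5.

8.5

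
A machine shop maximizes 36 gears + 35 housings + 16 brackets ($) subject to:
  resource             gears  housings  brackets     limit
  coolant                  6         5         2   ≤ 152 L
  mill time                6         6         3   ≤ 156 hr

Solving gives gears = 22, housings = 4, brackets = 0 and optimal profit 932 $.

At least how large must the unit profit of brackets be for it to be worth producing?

At the optimum: coolant uses 152 of 152 (binding); mill time uses 156 of 156 (binding).
Dual feasibility on the basic columns requires 6·y_coolant + 6·y_mill time = 36, 5·y_coolant + 6·y_mill time = 35.
This yields shadow prices y_coolant = 1, y_mill time = 5.
brackets enters the basis when its profit ≥ yᵀa₃ = 1·2 + 5·3 = 17.

17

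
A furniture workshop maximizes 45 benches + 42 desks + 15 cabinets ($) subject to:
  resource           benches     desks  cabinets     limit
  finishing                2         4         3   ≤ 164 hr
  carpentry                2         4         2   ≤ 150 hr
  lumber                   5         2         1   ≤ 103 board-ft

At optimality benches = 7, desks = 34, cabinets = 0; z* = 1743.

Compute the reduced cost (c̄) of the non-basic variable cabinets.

-6

Binding: carpentry and lumber. Non-binding: finishing (14 unused).
Slack constraints have shadow price 0 (complementary slackness).
The binding rows give the dual system: 2·y_carpentry + 5·y_lumber = 45 and 4·y_carpentry + 2·y_lumber = 42.
This yields shadow prices y_carpentry = 7.5, y_lumber = 6.
Reduced cost of cabinets: c₃ − yᵀa₃ = 15 − (7.5·2 + 6·1) = 15 − 21 = -6.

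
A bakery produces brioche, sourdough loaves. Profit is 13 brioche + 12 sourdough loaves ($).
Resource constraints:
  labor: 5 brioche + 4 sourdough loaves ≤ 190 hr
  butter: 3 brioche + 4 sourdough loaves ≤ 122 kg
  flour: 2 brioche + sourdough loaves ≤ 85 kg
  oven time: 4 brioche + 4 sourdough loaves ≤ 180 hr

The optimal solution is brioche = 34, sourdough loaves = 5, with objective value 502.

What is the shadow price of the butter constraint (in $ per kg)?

Check each constraint at x*: labor 190/190 (tight); butter 122/122 (tight); flour 73/85 (slack 12); oven time 156/180 (slack 24).
By complementary slackness, y = 0 for the non-binding constraints.
Dual feasibility on the basic columns requires 5·y_labor + 3·y_butter = 13, 4·y_labor + 4·y_butter = 12.
Solving: y_labor = 2, y_butter = 1.
Shadow price of butter = 1.

1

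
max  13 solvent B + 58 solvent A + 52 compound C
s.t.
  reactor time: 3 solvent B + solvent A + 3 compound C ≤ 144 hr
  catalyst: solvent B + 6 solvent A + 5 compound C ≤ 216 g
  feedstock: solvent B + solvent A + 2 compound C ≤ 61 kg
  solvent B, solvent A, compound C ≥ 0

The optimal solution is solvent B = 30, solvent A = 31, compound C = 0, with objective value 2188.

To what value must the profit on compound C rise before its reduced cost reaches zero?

Binding: catalyst and feedstock. Non-binding: reactor time (23 unused).
Slack constraints have shadow price 0 (complementary slackness).
Dual feasibility on the basic columns requires 1·y_catalyst + 1·y_feedstock = 13, 6·y_catalyst + 1·y_feedstock = 58.
Solving: y_catalyst = 9, y_feedstock = 4.
compound C enters the basis when its profit ≥ yᵀa₃ = 9·5 + 4·2 = 53.

53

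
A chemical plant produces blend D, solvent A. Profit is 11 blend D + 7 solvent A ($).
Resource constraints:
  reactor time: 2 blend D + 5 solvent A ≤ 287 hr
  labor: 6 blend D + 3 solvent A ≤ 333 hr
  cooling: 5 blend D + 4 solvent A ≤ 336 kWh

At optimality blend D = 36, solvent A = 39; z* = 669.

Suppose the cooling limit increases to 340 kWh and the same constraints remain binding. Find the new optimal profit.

Check each constraint at x*: reactor time 267/287 (slack 20); labor 333/333 (tight); cooling 336/336 (tight).
By complementary slackness, y = 0 for the non-binding constraint.
The binding rows give the dual system: 6·y_labor + 5·y_cooling = 11 and 3·y_labor + 4·y_cooling = 7.
Solving: y_labor = 1, y_cooling = 1.
Δz = y_cooling·Δb = 1 × (4) = 4, so new z* = 669 + 4 = 673.

673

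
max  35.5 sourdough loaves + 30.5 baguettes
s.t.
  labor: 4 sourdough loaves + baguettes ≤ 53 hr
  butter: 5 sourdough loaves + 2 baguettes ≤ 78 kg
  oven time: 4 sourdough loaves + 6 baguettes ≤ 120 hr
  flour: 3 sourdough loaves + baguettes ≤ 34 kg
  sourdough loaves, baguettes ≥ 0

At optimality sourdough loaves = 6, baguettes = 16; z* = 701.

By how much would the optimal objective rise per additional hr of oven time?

At the optimum: labor uses 40 of 53 (slack = 13); butter uses 62 of 78 (slack = 16); oven time uses 120 of 120 (binding); flour uses 34 of 34 (binding).
Since labor, butter are not tight, their duals are 0.
From A_Bᵀ y = c: 4·y_oven time + 3·y_flour = 35.5; 6·y_oven time + 1·y_flour = 30.5.
→ y_oven time = 4 and y_flour = 6.5.
Shadow price of oven time = 4.

4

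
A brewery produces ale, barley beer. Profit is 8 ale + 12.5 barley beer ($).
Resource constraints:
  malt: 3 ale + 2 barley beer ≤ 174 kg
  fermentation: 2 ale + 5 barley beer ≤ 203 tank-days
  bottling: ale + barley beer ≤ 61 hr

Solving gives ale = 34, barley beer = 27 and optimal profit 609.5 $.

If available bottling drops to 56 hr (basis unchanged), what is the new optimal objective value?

584.5

Binding: fermentation and bottling. Non-binding: malt (18 unused).
Since malt is not tight, its dual is 0.
Dual feasibility on the basic columns requires 2·y_fermentation + 1·y_bottling = 8, 5·y_fermentation + 1·y_bottling = 12.5.
→ y_fermentation = 1.5 and y_bottling = 5.
Δz = y_bottling·Δb = 5 × (-5) = -25, so new z* = 609.5 − 25 = 584.5.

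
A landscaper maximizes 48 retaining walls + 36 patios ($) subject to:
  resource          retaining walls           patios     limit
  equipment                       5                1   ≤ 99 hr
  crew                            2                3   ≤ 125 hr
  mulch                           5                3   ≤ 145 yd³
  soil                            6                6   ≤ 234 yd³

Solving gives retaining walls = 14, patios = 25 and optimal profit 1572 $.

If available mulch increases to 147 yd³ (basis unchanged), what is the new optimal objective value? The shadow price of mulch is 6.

1584

Δb = 2, so new z* = 1572 + (6)·(2) = 1572 + 12 = 1584.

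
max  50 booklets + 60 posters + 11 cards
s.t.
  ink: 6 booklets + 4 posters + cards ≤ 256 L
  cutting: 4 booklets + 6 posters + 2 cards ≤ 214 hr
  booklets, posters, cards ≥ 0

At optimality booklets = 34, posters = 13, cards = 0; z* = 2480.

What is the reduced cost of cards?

-8

Both ink and cutting are binding at x*.
The binding rows give the dual system: 6·y_ink + 4·y_cutting = 50 and 4·y_ink + 6·y_cutting = 60.
Solving: y_ink = 3, y_cutting = 8.
Reduced cost of cards: c₃ − yᵀa₃ = 11 − (3·1 + 8·2) = 11 − 19 = -8.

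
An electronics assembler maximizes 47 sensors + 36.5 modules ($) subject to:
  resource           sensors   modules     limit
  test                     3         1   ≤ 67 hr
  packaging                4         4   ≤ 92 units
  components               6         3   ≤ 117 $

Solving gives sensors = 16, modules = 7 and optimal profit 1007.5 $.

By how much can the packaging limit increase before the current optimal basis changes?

64

Binding constraints: packaging, components. The basis is B = [[4,4],[6,3]] with det -12.
Per unit increase in packaging, x* moves by d = (-0.25, 0.5).
The basis stays optimal until sensors reaches 0; allowable increase = 64 units.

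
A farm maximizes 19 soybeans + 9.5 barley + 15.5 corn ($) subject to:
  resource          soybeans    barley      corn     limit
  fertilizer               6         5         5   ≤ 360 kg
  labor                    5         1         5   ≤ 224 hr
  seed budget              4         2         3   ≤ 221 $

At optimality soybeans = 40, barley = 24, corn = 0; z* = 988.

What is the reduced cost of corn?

-2

At the optimum: fertilizer uses 360 of 360 (binding); labor uses 224 of 224 (binding); seed budget uses 208 of 221 (slack = 13).
By complementary slackness, y = 0 for the non-binding constraint.
The binding rows give the dual system: 6·y_fertilizer + 5·y_labor = 19 and 5·y_fertilizer + 1·y_labor = 9.5.
This yields shadow prices y_fertilizer = 1.5, y_labor = 2.
Reduced cost of corn: c₃ − yᵀa₃ = 15.5 − (1.5·5 + 2·5) = 15.5 − 17.5 = -2.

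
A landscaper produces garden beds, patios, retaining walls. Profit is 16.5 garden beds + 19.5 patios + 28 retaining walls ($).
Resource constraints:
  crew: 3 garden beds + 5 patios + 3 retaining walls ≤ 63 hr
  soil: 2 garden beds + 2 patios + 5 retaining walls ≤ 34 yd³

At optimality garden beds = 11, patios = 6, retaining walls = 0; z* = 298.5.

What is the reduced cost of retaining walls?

At the optimum: crew uses 63 of 63 (binding); soil uses 34 of 34 (binding).
From A_Bᵀ y = c: 3·y_crew + 2·y_soil = 16.5; 5·y_crew + 2·y_soil = 19.5.
→ y_crew = 1.5 and y_soil = 6.
Reduced cost of retaining walls: c₃ − yᵀa₃ = 28 − (1.5·3 + 6·5) = 28 − 34.5 = -6.5.

-6.5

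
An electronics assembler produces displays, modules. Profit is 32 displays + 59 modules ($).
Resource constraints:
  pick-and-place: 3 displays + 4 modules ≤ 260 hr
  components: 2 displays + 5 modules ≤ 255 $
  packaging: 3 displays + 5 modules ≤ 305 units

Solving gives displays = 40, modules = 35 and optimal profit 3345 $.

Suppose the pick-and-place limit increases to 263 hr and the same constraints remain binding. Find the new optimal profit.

Check each constraint at x*: pick-and-place 260/260 (tight); components 255/255 (tight); packaging 295/305 (slack 10).
Slack constraints have shadow price 0 (complementary slackness).
The binding rows give the dual system: 3·y_pick-and-place + 2·y_components = 32 and 4·y_pick-and-place + 5·y_components = 59.
Solving: y_pick-and-place = 6, y_components = 7.
Δz = y_pick-and-place·Δb = 6 × (3) = 18, so new z* = 3345 + 18 = 3363.

3363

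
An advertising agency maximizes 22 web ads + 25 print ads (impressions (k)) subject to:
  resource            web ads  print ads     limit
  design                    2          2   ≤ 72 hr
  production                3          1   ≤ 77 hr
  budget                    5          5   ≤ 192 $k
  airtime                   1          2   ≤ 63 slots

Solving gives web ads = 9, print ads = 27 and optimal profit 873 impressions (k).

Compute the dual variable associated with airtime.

3

At the optimum: design uses 72 of 72 (binding); production uses 54 of 77 (slack = 23); budget uses 180 of 192 (slack = 12); airtime uses 63 of 63 (binding).
Since production, budget are not tight, their duals are 0.
From A_Bᵀ y = c: 2·y_design + 1·y_airtime = 22; 2·y_design + 2·y_airtime = 25.
This yields shadow prices y_design = 9.5, y_airtime = 3.
Shadow price of airtime = 3.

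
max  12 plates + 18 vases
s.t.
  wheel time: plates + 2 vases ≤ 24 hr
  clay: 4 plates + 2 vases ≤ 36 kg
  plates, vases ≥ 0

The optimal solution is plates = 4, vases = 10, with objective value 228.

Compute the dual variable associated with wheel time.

Check each constraint at x*: wheel time 24/24 (tight); clay 36/36 (tight).
From A_Bᵀ y = c: 1·y_wheel time + 4·y_clay = 12; 2·y_wheel time + 2·y_clay = 18.
→ y_wheel time = 8 and y_clay = 1.
Shadow price of wheel time = 8.

8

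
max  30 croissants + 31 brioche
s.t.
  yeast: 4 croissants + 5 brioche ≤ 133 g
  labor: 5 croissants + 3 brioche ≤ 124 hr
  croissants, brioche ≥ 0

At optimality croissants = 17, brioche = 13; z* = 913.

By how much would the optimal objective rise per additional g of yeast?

At the optimum: yeast uses 133 of 133 (binding); labor uses 124 of 124 (binding).
The binding rows give the dual system: 4·y_yeast + 5·y_labor = 30 and 5·y_yeast + 3·y_labor = 31.
Solving: y_yeast = 5, y_labor = 2.
Shadow price of yeast = 5.

5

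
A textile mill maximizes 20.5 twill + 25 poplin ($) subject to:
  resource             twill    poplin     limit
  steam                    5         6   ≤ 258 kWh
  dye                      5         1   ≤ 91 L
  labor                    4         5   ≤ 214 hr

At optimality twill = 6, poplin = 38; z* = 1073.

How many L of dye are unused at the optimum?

23

dye used = 5·6 + 1·38 = 68; slack = 91 − 68 = 23.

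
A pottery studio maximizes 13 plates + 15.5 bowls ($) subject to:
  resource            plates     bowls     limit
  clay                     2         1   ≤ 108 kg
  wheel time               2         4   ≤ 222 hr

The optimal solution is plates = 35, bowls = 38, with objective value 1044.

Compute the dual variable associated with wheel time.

3

Check each constraint at x*: clay 108/108 (tight); wheel time 222/222 (tight).
The binding rows give the dual system: 2·y_clay + 2·y_wheel time = 13 and 1·y_clay + 4·y_wheel time = 15.5.
→ y_clay = 3.5 and y_wheel time = 3.
Shadow price of wheel time = 3.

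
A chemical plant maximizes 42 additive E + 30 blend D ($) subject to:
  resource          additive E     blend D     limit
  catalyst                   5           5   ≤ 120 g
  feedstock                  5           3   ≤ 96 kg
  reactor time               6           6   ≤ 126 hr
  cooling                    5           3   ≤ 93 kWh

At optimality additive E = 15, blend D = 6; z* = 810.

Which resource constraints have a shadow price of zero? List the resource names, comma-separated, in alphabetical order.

catalyst: 105/120 (slack 15)
feedstock: 93/96 (slack 3)
reactor time: 126/126 (binding)
cooling: 93/93 (binding)
By complementary slackness, a constraint with positive slack has shadow price 0 → catalyst, feedstock.

catalyst, feedstock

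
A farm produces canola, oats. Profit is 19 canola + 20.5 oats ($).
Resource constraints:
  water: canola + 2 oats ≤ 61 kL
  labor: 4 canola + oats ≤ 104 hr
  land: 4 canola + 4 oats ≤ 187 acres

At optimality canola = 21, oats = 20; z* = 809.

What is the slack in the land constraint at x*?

land used = 4·21 + 4·20 = 164; slack = 187 − 164 = 23.

23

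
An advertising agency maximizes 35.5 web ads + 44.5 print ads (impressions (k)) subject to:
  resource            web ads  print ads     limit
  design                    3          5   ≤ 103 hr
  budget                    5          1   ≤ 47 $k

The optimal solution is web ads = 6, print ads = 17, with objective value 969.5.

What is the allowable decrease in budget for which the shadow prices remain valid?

26.4

Binding constraints: design, budget. The basis is B = [[3,5],[5,1]] with det -22.
Per unit decrease in budget, x* moves by d = (-0.2273, 0.1364).
The basis stays optimal until web ads reaches 0; allowable decrease = 26.4 $k.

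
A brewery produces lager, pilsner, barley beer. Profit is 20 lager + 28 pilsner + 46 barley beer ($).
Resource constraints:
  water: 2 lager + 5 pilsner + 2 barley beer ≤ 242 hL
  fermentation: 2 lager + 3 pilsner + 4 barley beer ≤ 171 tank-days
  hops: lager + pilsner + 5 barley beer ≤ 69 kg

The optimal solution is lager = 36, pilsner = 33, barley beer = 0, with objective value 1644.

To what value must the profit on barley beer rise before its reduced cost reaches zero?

52

Check each constraint at x*: water 237/242 (slack 5); fermentation 171/171 (tight); hops 69/69 (tight).
Slack constraints have shadow price 0 (complementary slackness).
Dual feasibility on the basic columns requires 2·y_fermentation + 1·y_hops = 20, 3·y_fermentation + 1·y_hops = 28.
Solving: y_fermentation = 8, y_hops = 4.
barley beer enters the basis when its profit ≥ yᵀa₃ = 8·4 + 4·5 = 52.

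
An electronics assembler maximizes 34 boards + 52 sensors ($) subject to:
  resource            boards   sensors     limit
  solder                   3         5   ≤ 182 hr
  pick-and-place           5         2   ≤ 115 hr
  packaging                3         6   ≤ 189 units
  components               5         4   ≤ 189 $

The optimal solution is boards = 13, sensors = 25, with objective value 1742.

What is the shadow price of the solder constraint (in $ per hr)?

0

Binding: pick-and-place and packaging. Non-binding: solder (18 unused), components (24 unused).
Slack constraints have shadow price 0 (complementary slackness).
From A_Bᵀ y = c: 5·y_pick-and-place + 3·y_packaging = 34; 2·y_pick-and-place + 6·y_packaging = 52.
This yields shadow prices y_pick-and-place = 2, y_packaging = 8.
Shadow price of solder = 0.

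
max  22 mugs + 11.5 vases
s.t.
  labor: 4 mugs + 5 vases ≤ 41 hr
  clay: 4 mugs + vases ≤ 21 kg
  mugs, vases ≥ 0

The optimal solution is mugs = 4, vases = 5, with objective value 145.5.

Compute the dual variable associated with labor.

At the optimum: labor uses 41 of 41 (binding); clay uses 21 of 21 (binding).
From A_Bᵀ y = c: 4·y_labor + 4·y_clay = 22; 5·y_labor + 1·y_clay = 11.5.
This yields shadow prices y_labor = 1.5, y_clay = 4.
Shadow price of labor = 1.5.

1.5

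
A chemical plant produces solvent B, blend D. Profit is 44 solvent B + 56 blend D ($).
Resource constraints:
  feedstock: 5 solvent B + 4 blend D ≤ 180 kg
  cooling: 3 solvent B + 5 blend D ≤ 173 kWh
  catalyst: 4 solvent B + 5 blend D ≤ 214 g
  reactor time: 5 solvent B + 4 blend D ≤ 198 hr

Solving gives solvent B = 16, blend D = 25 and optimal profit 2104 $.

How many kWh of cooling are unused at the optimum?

cooling used = 3·16 + 5·25 = 173; slack = 173 − 173 = 0.

0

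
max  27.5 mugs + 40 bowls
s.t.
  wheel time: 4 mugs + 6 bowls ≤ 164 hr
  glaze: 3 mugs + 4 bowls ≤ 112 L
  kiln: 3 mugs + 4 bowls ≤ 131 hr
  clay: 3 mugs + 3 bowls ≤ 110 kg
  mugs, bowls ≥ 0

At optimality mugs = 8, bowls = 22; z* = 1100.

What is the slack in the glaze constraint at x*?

glaze used = 3·8 + 4·22 = 112; slack = 112 − 112 = 0.

0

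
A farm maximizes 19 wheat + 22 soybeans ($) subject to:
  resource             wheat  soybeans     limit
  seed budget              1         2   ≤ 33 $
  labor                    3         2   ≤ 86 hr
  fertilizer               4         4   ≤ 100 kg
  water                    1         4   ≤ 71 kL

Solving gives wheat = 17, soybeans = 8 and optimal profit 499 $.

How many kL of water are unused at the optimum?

22

water used = 1·17 + 4·8 = 49; slack = 71 − 49 = 22.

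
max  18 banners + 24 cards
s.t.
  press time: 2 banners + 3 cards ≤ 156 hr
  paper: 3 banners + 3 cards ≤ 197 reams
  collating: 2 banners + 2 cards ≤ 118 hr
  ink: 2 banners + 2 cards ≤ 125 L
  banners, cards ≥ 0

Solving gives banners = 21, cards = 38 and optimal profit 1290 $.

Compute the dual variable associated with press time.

6

Check each constraint at x*: press time 156/156 (tight); paper 177/197 (slack 20); collating 118/118 (tight); ink 118/125 (slack 7).
Since paper, ink are not tight, their duals are 0.
Dual feasibility on the basic columns requires 2·y_press time + 2·y_collating = 18, 3·y_press time + 2·y_collating = 24.
This yields shadow prices y_press time = 6, y_collating = 3.
Shadow price of press time = 6.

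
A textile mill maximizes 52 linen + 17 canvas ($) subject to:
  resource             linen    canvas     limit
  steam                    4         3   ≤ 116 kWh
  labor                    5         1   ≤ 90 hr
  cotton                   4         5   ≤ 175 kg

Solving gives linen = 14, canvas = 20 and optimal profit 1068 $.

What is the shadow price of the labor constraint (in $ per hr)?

Binding: steam and labor. Non-binding: cotton (19 unused).
By complementary slackness, y = 0 for the non-binding constraint.
The binding rows give the dual system: 4·y_steam + 5·y_labor = 52 and 3·y_steam + 1·y_labor = 17.
This yields shadow prices y_steam = 3, y_labor = 8.
Shadow price of labor = 8.

8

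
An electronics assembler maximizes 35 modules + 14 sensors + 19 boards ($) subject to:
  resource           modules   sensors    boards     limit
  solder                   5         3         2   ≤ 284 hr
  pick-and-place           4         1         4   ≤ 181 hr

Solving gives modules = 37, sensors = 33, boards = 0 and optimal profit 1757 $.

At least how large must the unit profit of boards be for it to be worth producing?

26

Check each constraint at x*: solder 284/284 (tight); pick-and-place 181/181 (tight).
The binding rows give the dual system: 5·y_solder + 4·y_pick-and-place = 35 and 3·y_solder + 1·y_pick-and-place = 14.
Solving: y_solder = 3, y_pick-and-place = 5.
boards enters the basis when its profit ≥ yᵀa₃ = 3·2 + 5·4 = 26.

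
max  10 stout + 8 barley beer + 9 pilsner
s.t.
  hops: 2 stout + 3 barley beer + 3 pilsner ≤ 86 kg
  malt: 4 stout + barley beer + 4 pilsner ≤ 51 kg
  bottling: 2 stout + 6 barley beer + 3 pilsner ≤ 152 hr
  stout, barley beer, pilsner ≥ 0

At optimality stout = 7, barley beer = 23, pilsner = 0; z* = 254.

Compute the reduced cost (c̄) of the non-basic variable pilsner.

-2

Binding: malt and bottling. Non-binding: hops (3 unused).
Slack constraints have shadow price 0 (complementary slackness).
From A_Bᵀ y = c: 4·y_malt + 2·y_bottling = 10; 1·y_malt + 6·y_bottling = 8.
This yields shadow prices y_malt = 2, y_bottling = 1.
Reduced cost of pilsner: c₃ − yᵀa₃ = 9 − (2·4 + 1·3) = 9 − 11 = -2.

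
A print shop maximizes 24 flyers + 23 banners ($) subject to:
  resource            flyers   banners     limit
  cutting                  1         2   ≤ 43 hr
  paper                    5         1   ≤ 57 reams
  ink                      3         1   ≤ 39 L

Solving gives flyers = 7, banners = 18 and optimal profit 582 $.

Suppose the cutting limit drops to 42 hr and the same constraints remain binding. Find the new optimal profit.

Binding: cutting and ink. Non-binding: paper (4 unused).
By complementary slackness, y = 0 for the non-binding constraint.
From A_Bᵀ y = c: 1·y_cutting + 3·y_ink = 24; 2·y_cutting + 1·y_ink = 23.
→ y_cutting = 9 and y_ink = 5.
Δz = y_cutting·Δb = 9 × (-1) = -9, so new z* = 582 − 9 = 573.

573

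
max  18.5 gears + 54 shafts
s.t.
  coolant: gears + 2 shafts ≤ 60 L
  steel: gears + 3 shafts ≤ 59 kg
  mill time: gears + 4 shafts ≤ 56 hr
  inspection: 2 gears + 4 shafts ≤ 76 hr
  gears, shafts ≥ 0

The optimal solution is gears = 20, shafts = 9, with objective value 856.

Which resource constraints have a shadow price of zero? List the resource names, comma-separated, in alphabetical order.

coolant: 38/60 (slack 22)
steel: 47/59 (slack 12)
mill time: 56/56 (binding)
inspection: 76/76 (binding)
By complementary slackness, a constraint with positive slack has shadow price 0 → coolant, steel.

coolant, steel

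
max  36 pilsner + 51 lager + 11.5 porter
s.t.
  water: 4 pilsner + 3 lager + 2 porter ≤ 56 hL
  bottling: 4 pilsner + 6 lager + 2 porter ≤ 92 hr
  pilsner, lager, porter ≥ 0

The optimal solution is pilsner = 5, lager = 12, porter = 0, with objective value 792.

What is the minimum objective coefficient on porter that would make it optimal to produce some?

18

Both water and bottling are binding at x*.
From A_Bᵀ y = c: 4·y_water + 4·y_bottling = 36; 3·y_water + 6·y_bottling = 51.
This yields shadow prices y_water = 1, y_bottling = 8.
porter enters the basis when its profit ≥ yᵀa₃ = 1·2 + 8·2 = 18.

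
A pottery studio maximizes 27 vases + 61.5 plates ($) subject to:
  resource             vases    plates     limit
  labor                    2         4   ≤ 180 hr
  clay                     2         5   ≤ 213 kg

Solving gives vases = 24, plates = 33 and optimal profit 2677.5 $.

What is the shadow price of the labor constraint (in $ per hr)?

6

Both labor and clay are binding at x*.
From A_Bᵀ y = c: 2·y_labor + 2·y_clay = 27; 4·y_labor + 5·y_clay = 61.5.
Solving: y_labor = 6, y_clay = 7.5.
Shadow price of labor = 6.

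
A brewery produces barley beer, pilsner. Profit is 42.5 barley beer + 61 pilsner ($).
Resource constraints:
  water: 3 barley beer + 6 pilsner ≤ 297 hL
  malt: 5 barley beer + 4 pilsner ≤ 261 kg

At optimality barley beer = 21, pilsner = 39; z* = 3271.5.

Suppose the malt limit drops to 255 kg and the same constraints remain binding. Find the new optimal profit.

Both water and malt are binding at x*.
From A_Bᵀ y = c: 3·y_water + 5·y_malt = 42.5; 6·y_water + 4·y_malt = 61.
This yields shadow prices y_water = 7.5, y_malt = 4.
Δz = y_malt·Δb = 4 × (-6) = -24, so new z* = 3271.5 − 24 = 3247.5.

3247.5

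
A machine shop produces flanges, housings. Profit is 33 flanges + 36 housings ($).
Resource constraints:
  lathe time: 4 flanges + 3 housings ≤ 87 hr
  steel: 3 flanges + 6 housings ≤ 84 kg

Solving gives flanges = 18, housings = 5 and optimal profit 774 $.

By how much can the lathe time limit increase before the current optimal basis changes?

Binding constraints: lathe time, steel. The basis is B = [[4,3],[3,6]] with det 15.
Per unit increase in lathe time, x* moves by d = (0.4, -0.2).
The basis stays optimal until housings reaches 0; allowable increase = 25 hr.

25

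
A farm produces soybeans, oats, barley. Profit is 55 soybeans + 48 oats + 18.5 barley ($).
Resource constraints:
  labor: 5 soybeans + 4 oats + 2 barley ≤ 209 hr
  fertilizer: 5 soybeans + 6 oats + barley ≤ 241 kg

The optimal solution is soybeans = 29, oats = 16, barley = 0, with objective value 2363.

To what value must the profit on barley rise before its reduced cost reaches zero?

20

Check each constraint at x*: labor 209/209 (tight); fertilizer 241/241 (tight).
The binding rows give the dual system: 5·y_labor + 5·y_fertilizer = 55 and 4·y_labor + 6·y_fertilizer = 48.
→ y_labor = 9 and y_fertilizer = 2.
barley enters the basis when its profit ≥ yᵀa₃ = 9·2 + 2·1 = 20.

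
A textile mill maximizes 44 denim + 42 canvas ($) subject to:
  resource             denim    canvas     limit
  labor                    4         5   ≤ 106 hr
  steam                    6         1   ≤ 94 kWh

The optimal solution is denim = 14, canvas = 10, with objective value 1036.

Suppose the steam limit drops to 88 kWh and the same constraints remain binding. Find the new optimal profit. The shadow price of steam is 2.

1024

Δb = -6, so new z* = 1036 + (2)·(-6) = 1036 − 12 = 1024.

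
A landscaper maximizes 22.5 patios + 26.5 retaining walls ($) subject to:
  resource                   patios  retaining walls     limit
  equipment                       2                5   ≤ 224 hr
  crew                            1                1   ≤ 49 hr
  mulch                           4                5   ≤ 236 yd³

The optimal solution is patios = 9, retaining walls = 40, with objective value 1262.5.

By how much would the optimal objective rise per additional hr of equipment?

0

Binding: crew and mulch. Non-binding: equipment (6 unused).
Slack constraints have shadow price 0 (complementary slackness).
Dual feasibility on the basic columns requires 1·y_crew + 4·y_mulch = 22.5, 1·y_crew + 5·y_mulch = 26.5.
→ y_crew = 6.5 and y_mulch = 4.
Shadow price of equipment = 0.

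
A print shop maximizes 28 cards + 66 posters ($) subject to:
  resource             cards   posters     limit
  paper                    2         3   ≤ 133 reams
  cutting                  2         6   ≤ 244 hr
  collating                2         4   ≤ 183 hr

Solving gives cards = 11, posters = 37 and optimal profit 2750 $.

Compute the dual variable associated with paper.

At the optimum: paper uses 133 of 133 (binding); cutting uses 244 of 244 (binding); collating uses 170 of 183 (slack = 13).
By complementary slackness, y = 0 for the non-binding constraint.
The binding rows give the dual system: 2·y_paper + 2·y_cutting = 28 and 3·y_paper + 6·y_cutting = 66.
→ y_paper = 6 and y_cutting = 8.
Shadow price of paper = 6.

6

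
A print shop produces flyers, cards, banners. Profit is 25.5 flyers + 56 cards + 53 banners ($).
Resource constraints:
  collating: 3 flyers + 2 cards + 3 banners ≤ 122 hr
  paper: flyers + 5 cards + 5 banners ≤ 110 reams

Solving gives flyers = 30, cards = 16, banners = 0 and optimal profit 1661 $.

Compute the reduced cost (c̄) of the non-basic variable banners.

-8.5

Check each constraint at x*: collating 122/122 (tight); paper 110/110 (tight).
The binding rows give the dual system: 3·y_collating + 1·y_paper = 25.5 and 2·y_collating + 5·y_paper = 56.
This yields shadow prices y_collating = 5.5, y_paper = 9.
Reduced cost of banners: c₃ − yᵀa₃ = 53 − (5.5·3 + 9·5) = 53 − 61.5 = -8.5.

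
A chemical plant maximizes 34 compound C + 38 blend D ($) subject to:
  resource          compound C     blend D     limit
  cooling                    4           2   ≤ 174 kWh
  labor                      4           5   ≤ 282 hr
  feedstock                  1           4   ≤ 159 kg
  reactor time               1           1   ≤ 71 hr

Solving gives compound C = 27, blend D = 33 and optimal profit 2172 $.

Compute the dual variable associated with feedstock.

Binding: cooling and feedstock. Non-binding: labor (9 unused), reactor time (11 unused).
Since labor, reactor time are not tight, their duals are 0.
The binding rows give the dual system: 4·y_cooling + 1·y_feedstock = 34 and 2·y_cooling + 4·y_feedstock = 38.
Solving: y_cooling = 7, y_feedstock = 6.
Shadow price of feedstock = 6.

6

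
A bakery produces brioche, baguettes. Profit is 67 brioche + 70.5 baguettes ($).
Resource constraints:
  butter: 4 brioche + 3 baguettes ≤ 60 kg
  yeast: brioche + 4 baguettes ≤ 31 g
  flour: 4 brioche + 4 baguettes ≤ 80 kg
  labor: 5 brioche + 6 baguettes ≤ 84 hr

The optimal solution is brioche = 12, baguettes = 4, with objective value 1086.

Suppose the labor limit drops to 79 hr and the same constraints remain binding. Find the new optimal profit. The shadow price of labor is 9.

Δb = -5, so new z* = 1086 + (9)·(-5) = 1086 − 45 = 1041.

1041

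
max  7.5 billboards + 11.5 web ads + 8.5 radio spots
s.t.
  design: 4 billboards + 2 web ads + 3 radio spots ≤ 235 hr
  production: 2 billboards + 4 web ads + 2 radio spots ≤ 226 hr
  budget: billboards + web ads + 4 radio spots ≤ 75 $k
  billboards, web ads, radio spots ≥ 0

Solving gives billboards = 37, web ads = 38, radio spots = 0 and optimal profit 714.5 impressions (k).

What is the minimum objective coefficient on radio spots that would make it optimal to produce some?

18

At the optimum: design uses 224 of 235 (slack = 11); production uses 226 of 226 (binding); budget uses 75 of 75 (binding).
Since design is not tight, its dual is 0.
Dual feasibility on the basic columns requires 2·y_production + 1·y_budget = 7.5, 4·y_production + 1·y_budget = 11.5.
Solving: y_production = 2, y_budget = 3.5.
radio spots enters the basis when its profit ≥ yᵀa₃ = 2·2 + 3.5·4 = 18.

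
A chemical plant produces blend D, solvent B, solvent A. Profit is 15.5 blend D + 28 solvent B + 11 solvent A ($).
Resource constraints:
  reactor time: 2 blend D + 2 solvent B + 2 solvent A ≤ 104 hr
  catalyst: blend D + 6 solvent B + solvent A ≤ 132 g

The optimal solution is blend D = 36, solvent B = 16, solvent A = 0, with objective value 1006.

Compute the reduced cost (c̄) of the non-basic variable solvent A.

Both reactor time and catalyst are binding at x*.
Dual feasibility on the basic columns requires 2·y_reactor time + 1·y_catalyst = 15.5, 2·y_reactor time + 6·y_catalyst = 28.
Solving: y_reactor time = 6.5, y_catalyst = 2.5.
Reduced cost of solvent A: c₃ − yᵀa₃ = 11 − (6.5·2 + 2.5·1) = 11 − 15.5 = -4.5.

-4.5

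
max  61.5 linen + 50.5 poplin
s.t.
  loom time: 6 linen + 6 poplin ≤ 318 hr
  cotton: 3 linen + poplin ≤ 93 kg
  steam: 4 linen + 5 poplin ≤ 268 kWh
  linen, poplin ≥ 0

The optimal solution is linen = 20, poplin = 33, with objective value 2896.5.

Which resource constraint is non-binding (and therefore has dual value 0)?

loom time: 318/318 (binding)
cotton: 93/93 (binding)
steam: 245/268 (slack 23)
By complementary slackness, a constraint with positive slack has shadow price 0 → steam.

steam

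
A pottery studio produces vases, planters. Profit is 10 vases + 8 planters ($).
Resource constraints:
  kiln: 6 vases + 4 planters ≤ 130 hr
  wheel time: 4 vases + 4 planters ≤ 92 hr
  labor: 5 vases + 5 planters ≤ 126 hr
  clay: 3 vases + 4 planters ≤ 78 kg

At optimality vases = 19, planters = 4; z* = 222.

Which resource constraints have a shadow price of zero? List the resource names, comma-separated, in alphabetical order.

kiln: 130/130 (binding)
wheel time: 92/92 (binding)
labor: 115/126 (slack 11)
clay: 73/78 (slack 5)
By complementary slackness, a constraint with positive slack has shadow price 0 → clay, labor.

clay, labor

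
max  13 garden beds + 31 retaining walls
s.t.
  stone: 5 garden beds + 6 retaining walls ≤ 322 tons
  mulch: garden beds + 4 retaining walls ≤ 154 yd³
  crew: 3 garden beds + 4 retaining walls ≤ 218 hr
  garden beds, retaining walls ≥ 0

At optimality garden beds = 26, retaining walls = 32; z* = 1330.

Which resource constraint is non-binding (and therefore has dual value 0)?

crew

stone: 322/322 (binding)
mulch: 154/154 (binding)
crew: 206/218 (slack 12)
By complementary slackness, a constraint with positive slack has shadow price 0 → crew.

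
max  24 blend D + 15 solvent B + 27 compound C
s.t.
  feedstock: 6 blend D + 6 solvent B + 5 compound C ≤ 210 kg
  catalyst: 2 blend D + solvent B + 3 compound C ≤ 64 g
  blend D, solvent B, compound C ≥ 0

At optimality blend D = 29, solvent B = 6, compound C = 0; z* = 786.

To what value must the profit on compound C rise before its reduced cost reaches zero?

Check each constraint at x*: feedstock 210/210 (tight); catalyst 64/64 (tight).
From A_Bᵀ y = c: 6·y_feedstock + 2·y_catalyst = 24; 6·y_feedstock + 1·y_catalyst = 15.
This yields shadow prices y_feedstock = 1, y_catalyst = 9.
compound C enters the basis when its profit ≥ yᵀa₃ = 1·5 + 9·3 = 32.

32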